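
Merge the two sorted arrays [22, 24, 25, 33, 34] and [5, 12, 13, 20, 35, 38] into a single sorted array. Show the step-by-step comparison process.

Merging process:

Compare 22 vs 5: take 5 from right. Merged: [5]
Compare 22 vs 12: take 12 from right. Merged: [5, 12]
Compare 22 vs 13: take 13 from right. Merged: [5, 12, 13]
Compare 22 vs 20: take 20 from right. Merged: [5, 12, 13, 20]
Compare 22 vs 35: take 22 from left. Merged: [5, 12, 13, 20, 22]
Compare 24 vs 35: take 24 from left. Merged: [5, 12, 13, 20, 22, 24]
Compare 25 vs 35: take 25 from left. Merged: [5, 12, 13, 20, 22, 24, 25]
Compare 33 vs 35: take 33 from left. Merged: [5, 12, 13, 20, 22, 24, 25, 33]
Compare 34 vs 35: take 34 from left. Merged: [5, 12, 13, 20, 22, 24, 25, 33, 34]
Append remaining from right: [35, 38]. Merged: [5, 12, 13, 20, 22, 24, 25, 33, 34, 35, 38]

Final merged array: [5, 12, 13, 20, 22, 24, 25, 33, 34, 35, 38]
Total comparisons: 9

The merged array is [5, 12, 13, 20, 22, 24, 25, 33, 34, 35, 38], requiring 9 comparisons. The merge step runs in O(n) time where n is the total number of elements.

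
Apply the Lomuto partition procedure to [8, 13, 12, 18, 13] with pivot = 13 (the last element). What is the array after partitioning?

Lomuto partition with pivot = 13:

Initial array: [8, 13, 12, 18, 13]

arr[0]=8 <= 13: swap with position 0, array becomes [8, 13, 12, 18, 13]
arr[1]=13 <= 13: swap with position 1, array becomes [8, 13, 12, 18, 13]
arr[2]=12 <= 13: swap with position 2, array becomes [8, 13, 12, 18, 13]
arr[3]=18 > 13: no swap

Place pivot at position 3: [8, 13, 12, 13, 18]
Pivot position: 3

After partitioning with pivot 13, the array becomes [8, 13, 12, 13, 18]. The pivot is placed at index 3. All elements to the left of the pivot are <= 13, and all elements to the right are > 13.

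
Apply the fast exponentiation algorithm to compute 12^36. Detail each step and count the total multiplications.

Computing 12^36 by squaring (build up from 12^1; each line after the first costs one multiplication):

12^1 = 12
12^2 = (12^1)^2 = 12^2 = 144
12^4 = (12^2)^2 = 144^2 = 20736
12^8 = (12^4)^2 = 20736^2 = 429981696
12^9 = 12 * 12^8 = 12 * 429981696 = 5159780352
12^18 = (12^9)^2 = 5159780352^2 = 26623333280885243904
12^36 = (12^18)^2 = 26623333280885243904^2 = 708801874985091845381344307009569161216

Result: 708801874985091845381344307009569161216
Multiplications needed: 6 (6 lines after 12^1)

12^36 = 708801874985091845381344307009569161216. Using exponentiation by squaring, this requires 6 multiplications. The key idea: if the exponent is even, square the half-power; if odd, multiply by the base once.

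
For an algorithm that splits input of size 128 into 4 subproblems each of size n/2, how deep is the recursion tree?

For divide and conquer with division factor 2:

Problem sizes at each level:
Level 0: 128
Level 1: 64
Level 2: 32
Level 3: 16
Level 4: 8
Level 5: 4
Level 6: 2
Level 7: 1

The root is level 0 and the size-1 base case is level 7 (the tree spans levels 0 through 7, i.e. 8 levels counting the root), so the depth is the number of divisions: log_2(128) = 7

The recursion tree depth is log_2(128) = 7. At each level, the problem size is divided by 2, so it takes 7 divisions to reduce to a base case of size 1. The algorithm makes 4 recursive calls at each level.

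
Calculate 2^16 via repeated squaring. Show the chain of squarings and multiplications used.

Computing 2^16 by squaring (build up from 2^1; each line after the first costs one multiplication):

2^1 = 2
2^2 = (2^1)^2 = 2^2 = 4
2^4 = (2^2)^2 = 4^2 = 16
2^8 = (2^4)^2 = 16^2 = 256
2^16 = (2^8)^2 = 256^2 = 65536

Result: 65536
Multiplications needed: 4 (4 lines after 2^1)

2^16 = 65536. Using exponentiation by squaring, this requires 4 multiplications. The key idea: if the exponent is even, square the half-power; if odd, multiply by the base once.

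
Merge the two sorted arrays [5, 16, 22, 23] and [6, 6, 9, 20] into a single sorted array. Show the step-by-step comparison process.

Merging process:

Compare 5 vs 6: take 5 from left. Merged: [5]
Compare 16 vs 6: take 6 from right. Merged: [5, 6]
Compare 16 vs 6: take 6 from right. Merged: [5, 6, 6]
Compare 16 vs 9: take 9 from right. Merged: [5, 6, 6, 9]
Compare 16 vs 20: take 16 from left. Merged: [5, 6, 6, 9, 16]
Compare 22 vs 20: take 20 from right. Merged: [5, 6, 6, 9, 16, 20]
Append remaining from left: [22, 23]. Merged: [5, 6, 6, 9, 16, 20, 22, 23]

Final merged array: [5, 6, 6, 9, 16, 20, 22, 23]
Total comparisons: 6

The merged array is [5, 6, 6, 9, 16, 20, 22, 23], requiring 6 comparisons. The merge step runs in O(n) time where n is the total number of elements.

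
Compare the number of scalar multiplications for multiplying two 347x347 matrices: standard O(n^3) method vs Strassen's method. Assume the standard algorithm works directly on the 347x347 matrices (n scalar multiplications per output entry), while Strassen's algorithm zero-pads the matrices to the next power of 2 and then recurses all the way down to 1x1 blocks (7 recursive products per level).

Matrix multiplication for 347x347 matrices:

Strassen's algorithm requires power-of-2 dimensions. Pad 347x347 to 512x512 (next power of 2).

Standard algorithm: 347^3 = 41781923 multiplications
Strassen's algorithm: 7^(log2(512)) = 7^9 = 40353607 multiplications
Savings: 41781923 - 40353607 = 1428316 multiplications

Standard: 41781923 multiplications (347^3). Strassen: 40353607 multiplications (7^9, after padding to 512x512). Strassen reduces 8 recursive multiplications to 7 at each level.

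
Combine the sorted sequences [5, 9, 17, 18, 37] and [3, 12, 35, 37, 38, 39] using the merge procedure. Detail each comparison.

Merging process:

Compare 5 vs 3: take 3 from right. Merged: [3]
Compare 5 vs 12: take 5 from left. Merged: [3, 5]
Compare 9 vs 12: take 9 from left. Merged: [3, 5, 9]
Compare 17 vs 12: take 12 from right. Merged: [3, 5, 9, 12]
Compare 17 vs 35: take 17 from left. Merged: [3, 5, 9, 12, 17]
Compare 18 vs 35: take 18 from left. Merged: [3, 5, 9, 12, 17, 18]
Compare 37 vs 35: take 35 from right. Merged: [3, 5, 9, 12, 17, 18, 35]
Compare 37 vs 37: take 37 from left. Merged: [3, 5, 9, 12, 17, 18, 35, 37]
Append remaining from right: [37, 38, 39]. Merged: [3, 5, 9, 12, 17, 18, 35, 37, 37, 38, 39]

Final merged array: [3, 5, 9, 12, 17, 18, 35, 37, 37, 38, 39]
Total comparisons: 8

The merged array is [3, 5, 9, 12, 17, 18, 35, 37, 37, 38, 39], requiring 8 comparisons. The merge step runs in O(n) time where n is the total number of elements.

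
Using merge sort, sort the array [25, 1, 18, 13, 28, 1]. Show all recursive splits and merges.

Merge sort trace:

Split: [25, 1, 18, 13, 28, 1] -> [25, 1, 18] and [13, 28, 1]
  Split: [25, 1, 18] -> [25] and [1, 18]
    Split: [1, 18] -> [1] and [18]
    Merge: [1] + [18] -> [1, 18]
  Merge: [25] + [1, 18] -> [1, 18, 25]
  Split: [13, 28, 1] -> [13] and [28, 1]
    Split: [28, 1] -> [28] and [1]
    Merge: [28] + [1] -> [1, 28]
  Merge: [13] + [1, 28] -> [1, 13, 28]
Merge: [1, 18, 25] + [1, 13, 28] -> [1, 1, 13, 18, 25, 28]

Final sorted array: [1, 1, 13, 18, 25, 28]

The merge sort proceeds by recursively splitting the array and merging sorted halves.
After all merges, the sorted array is [1, 1, 13, 18, 25, 28].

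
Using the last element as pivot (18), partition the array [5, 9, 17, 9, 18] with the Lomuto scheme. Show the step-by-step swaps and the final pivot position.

Lomuto partition with pivot = 18:

Initial array: [5, 9, 17, 9, 18]

arr[0]=5 <= 18: swap with position 0, array becomes [5, 9, 17, 9, 18]
arr[1]=9 <= 18: swap with position 1, array becomes [5, 9, 17, 9, 18]
arr[2]=17 <= 18: swap with position 2, array becomes [5, 9, 17, 9, 18]
arr[3]=9 <= 18: swap with position 3, array becomes [5, 9, 17, 9, 18]

Place pivot at position 4: [5, 9, 17, 9, 18]
Pivot position: 4

After partitioning with pivot 18, the array becomes [5, 9, 17, 9, 18]. The pivot is placed at index 4. All elements to the left of the pivot are <= 18, and all elements to the right are > 18.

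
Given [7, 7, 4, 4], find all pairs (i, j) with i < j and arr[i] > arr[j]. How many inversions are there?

Finding inversions in [7, 7, 4, 4]:

(0, 2): arr[0]=7 > arr[2]=4
(0, 3): arr[0]=7 > arr[3]=4
(1, 2): arr[1]=7 > arr[2]=4
(1, 3): arr[1]=7 > arr[3]=4

Total inversions: 4

The array has 4 inversion(s): (0,2), (0,3), (1,2), (1,3). Each pair (i,j) satisfies i < j and arr[i] > arr[j].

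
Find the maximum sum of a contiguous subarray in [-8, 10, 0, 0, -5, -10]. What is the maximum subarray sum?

Using Kadane's algorithm on [-8, 10, 0, 0, -5, -10]:

Scanning through the array:
Position 1 (value 10): max_ending_here = 10, max_so_far = 10
Position 2 (value 0): max_ending_here = 10, max_so_far = 10
Position 3 (value 0): max_ending_here = 10, max_so_far = 10
Position 4 (value -5): max_ending_here = 5, max_so_far = 10
Position 5 (value -10): max_ending_here = -5, max_so_far = 10

Maximum subarray: [10]
Maximum sum: 10

The maximum subarray is [10] with sum 10. This subarray runs from index 1 to index 1.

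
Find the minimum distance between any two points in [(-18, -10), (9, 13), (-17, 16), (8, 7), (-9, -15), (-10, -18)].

Computing all pairwise distances among 6 points:

d((-18, -10), (9, 13)) = 35.4683
d((-18, -10), (-17, 16)) = 26.0192
d((-18, -10), (8, 7)) = 31.0644
d((-18, -10), (-9, -15)) = 10.2956
d((-18, -10), (-10, -18)) = 11.3137
d((9, 13), (-17, 16)) = 26.1725
d((9, 13), (8, 7)) = 6.0828
d((9, 13), (-9, -15)) = 33.2866
d((9, 13), (-10, -18)) = 36.3593
d((-17, 16), (8, 7)) = 26.5707
d((-17, 16), (-9, -15)) = 32.0156
d((-17, 16), (-10, -18)) = 34.7131
d((8, 7), (-9, -15)) = 27.8029
d((8, 7), (-10, -18)) = 30.8058
d((-9, -15), (-10, -18)) = 3.1623 <-- minimum

Closest pair: (-9, -15) and (-10, -18) with distance 3.1623

The closest pair is (-9, -15) and (-10, -18) with Euclidean distance 3.1623. For 6 points, brute-force pairwise comparison is shown above. For large n, the divide-and-conquer algorithm (sort by x, recurse on halves, check the dividing strip) achieves O(n log n).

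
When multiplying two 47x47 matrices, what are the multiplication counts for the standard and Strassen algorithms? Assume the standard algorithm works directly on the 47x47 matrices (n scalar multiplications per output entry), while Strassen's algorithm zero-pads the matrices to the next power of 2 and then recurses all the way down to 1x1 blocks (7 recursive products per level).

Matrix multiplication for 47x47 matrices:

Strassen's algorithm requires power-of-2 dimensions. Pad 47x47 to 64x64 (next power of 2).

Standard algorithm: 47^3 = 103823 multiplications
Strassen's algorithm: 7^(log2(64)) = 7^6 = 117649 multiplications
Difference: 103823 - 117649 = -13826 (Strassen uses MORE here due to padding overhead — for small or just-over-power-of-2 n, padding can outweigh the per-level savings)

Standard: 103823 multiplications (47^3). Strassen: 117649 multiplications (7^6, after padding to 64x64). Strassen reduces 8 recursive multiplications to 7 at each level.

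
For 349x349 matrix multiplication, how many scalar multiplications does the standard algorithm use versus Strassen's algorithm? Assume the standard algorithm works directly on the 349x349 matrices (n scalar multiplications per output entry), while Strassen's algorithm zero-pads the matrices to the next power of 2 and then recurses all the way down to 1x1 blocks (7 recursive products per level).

Matrix multiplication for 349x349 matrices:

Strassen's algorithm requires power-of-2 dimensions. Pad 349x349 to 512x512 (next power of 2).

Standard algorithm: 349^3 = 42508549 multiplications
Strassen's algorithm: 7^(log2(512)) = 7^9 = 40353607 multiplications
Savings: 42508549 - 40353607 = 2154942 multiplications

Standard: 42508549 multiplications (349^3). Strassen: 40353607 multiplications (7^9, after padding to 512x512). Strassen reduces 8 recursive multiplications to 7 at each level.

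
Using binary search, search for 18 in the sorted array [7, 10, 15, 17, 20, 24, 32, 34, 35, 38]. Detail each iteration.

Binary search for 18 in [7, 10, 15, 17, 20, 24, 32, 34, 35, 38]:

lo=0, hi=9, mid=4, arr[mid]=20 -> 20 > 18, search left half
lo=0, hi=3, mid=1, arr[mid]=10 -> 10 < 18, search right half
lo=2, hi=3, mid=2, arr[mid]=15 -> 15 < 18, search right half
lo=3, hi=3, mid=3, arr[mid]=17 -> 17 < 18, search right half
lo=4 > hi=3, target 18 not found

Binary search determines that 18 is not in the array after 4 comparisons. The search space was exhausted without finding the target.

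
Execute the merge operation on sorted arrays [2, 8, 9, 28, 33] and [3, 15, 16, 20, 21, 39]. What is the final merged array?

Merging process:

Compare 2 vs 3: take 2 from left. Merged: [2]
Compare 8 vs 3: take 3 from right. Merged: [2, 3]
Compare 8 vs 15: take 8 from left. Merged: [2, 3, 8]
Compare 9 vs 15: take 9 from left. Merged: [2, 3, 8, 9]
Compare 28 vs 15: take 15 from right. Merged: [2, 3, 8, 9, 15]
Compare 28 vs 16: take 16 from right. Merged: [2, 3, 8, 9, 15, 16]
Compare 28 vs 20: take 20 from right. Merged: [2, 3, 8, 9, 15, 16, 20]
Compare 28 vs 21: take 21 from right. Merged: [2, 3, 8, 9, 15, 16, 20, 21]
Compare 28 vs 39: take 28 from left. Merged: [2, 3, 8, 9, 15, 16, 20, 21, 28]
Compare 33 vs 39: take 33 from left. Merged: [2, 3, 8, 9, 15, 16, 20, 21, 28, 33]
Append remaining from right: [39]. Merged: [2, 3, 8, 9, 15, 16, 20, 21, 28, 33, 39]

Final merged array: [2, 3, 8, 9, 15, 16, 20, 21, 28, 33, 39]
Total comparisons: 10

The merged array is [2, 3, 8, 9, 15, 16, 20, 21, 28, 33, 39], requiring 10 comparisons. The merge step runs in O(n) time where n is the total number of elements.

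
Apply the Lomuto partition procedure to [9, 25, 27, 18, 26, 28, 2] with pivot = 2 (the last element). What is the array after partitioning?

Lomuto partition with pivot = 2:

Initial array: [9, 25, 27, 18, 26, 28, 2]

arr[0]=9 > 2: no swap
arr[1]=25 > 2: no swap
arr[2]=27 > 2: no swap
arr[3]=18 > 2: no swap
arr[4]=26 > 2: no swap
arr[5]=28 > 2: no swap

Place pivot at position 0: [2, 25, 27, 18, 26, 28, 9]
Pivot position: 0

After partitioning with pivot 2, the array becomes [2, 25, 27, 18, 26, 28, 9]. The pivot is placed at index 0. All elements to the left of the pivot are <= 2, and all elements to the right are > 2.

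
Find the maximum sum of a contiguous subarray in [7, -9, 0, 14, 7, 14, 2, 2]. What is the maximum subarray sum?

Using Kadane's algorithm on [7, -9, 0, 14, 7, 14, 2, 2]:

Scanning through the array:
Position 1 (value -9): max_ending_here = -2, max_so_far = 7
Position 2 (value 0): max_ending_here = 0, max_so_far = 7
Position 3 (value 14): max_ending_here = 14, max_so_far = 14
Position 4 (value 7): max_ending_here = 21, max_so_far = 21
Position 5 (value 14): max_ending_here = 35, max_so_far = 35
Position 6 (value 2): max_ending_here = 37, max_so_far = 37
Position 7 (value 2): max_ending_here = 39, max_so_far = 39

Maximum subarray: [0, 14, 7, 14, 2, 2]
Maximum sum: 39

The maximum subarray is [0, 14, 7, 14, 2, 2] with sum 39. This subarray runs from index 2 to index 7.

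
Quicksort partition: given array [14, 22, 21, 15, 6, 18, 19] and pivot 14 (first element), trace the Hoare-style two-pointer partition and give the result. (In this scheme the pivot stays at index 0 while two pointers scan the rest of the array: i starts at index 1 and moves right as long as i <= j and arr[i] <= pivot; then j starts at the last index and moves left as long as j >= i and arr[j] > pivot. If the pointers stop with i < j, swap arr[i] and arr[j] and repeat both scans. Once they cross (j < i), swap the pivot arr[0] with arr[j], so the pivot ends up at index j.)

Hoare-style two-pointer partition with pivot = 14:

Initial array: [14, 22, 21, 15, 6, 18, 19]

Pointers start at i = 1, j = 6.
i stops at index 1 (arr[1]=22 > 14), j stops at index 4 (arr[4]=6 <= 14): swap arr[1] and arr[4], array becomes [14, 6, 21, 15, 22, 18, 19]
i ends at 2, j ends at 1: the pointers have crossed (j < i), so scanning stops.

Swap pivot arr[0] with arr[1] to place pivot at position 1: [6, 14, 21, 15, 22, 18, 19]
Pivot position: 1

After partitioning with pivot 14, the array becomes [6, 14, 21, 15, 22, 18, 19]. The pivot is placed at index 1. All elements to the left of the pivot are <= 14, and all elements to the right are > 14.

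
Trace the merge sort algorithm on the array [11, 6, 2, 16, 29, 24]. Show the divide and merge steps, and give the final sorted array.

Merge sort trace:

Split: [11, 6, 2, 16, 29, 24] -> [11, 6, 2] and [16, 29, 24]
  Split: [11, 6, 2] -> [11] and [6, 2]
    Split: [6, 2] -> [6] and [2]
    Merge: [6] + [2] -> [2, 6]
  Merge: [11] + [2, 6] -> [2, 6, 11]
  Split: [16, 29, 24] -> [16] and [29, 24]
    Split: [29, 24] -> [29] and [24]
    Merge: [29] + [24] -> [24, 29]
  Merge: [16] + [24, 29] -> [16, 24, 29]
Merge: [2, 6, 11] + [16, 24, 29] -> [2, 6, 11, 16, 24, 29]

Final sorted array: [2, 6, 11, 16, 24, 29]

The merge sort proceeds by recursively splitting the array and merging sorted halves.
After all merges, the sorted array is [2, 6, 11, 16, 24, 29].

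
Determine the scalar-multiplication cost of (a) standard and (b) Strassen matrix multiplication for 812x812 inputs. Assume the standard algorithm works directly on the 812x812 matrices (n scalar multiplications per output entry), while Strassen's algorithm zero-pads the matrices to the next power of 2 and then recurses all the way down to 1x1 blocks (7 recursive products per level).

Matrix multiplication for 812x812 matrices:

Strassen's algorithm requires power-of-2 dimensions. Pad 812x812 to 1024x1024 (next power of 2).

Standard algorithm: 812^3 = 535387328 multiplications
Strassen's algorithm: 7^(log2(1024)) = 7^10 = 282475249 multiplications
Savings: 535387328 - 282475249 = 252912079 multiplications

Standard: 535387328 multiplications (812^3). Strassen: 282475249 multiplications (7^10, after padding to 1024x1024). Strassen reduces 8 recursive multiplications to 7 at each level.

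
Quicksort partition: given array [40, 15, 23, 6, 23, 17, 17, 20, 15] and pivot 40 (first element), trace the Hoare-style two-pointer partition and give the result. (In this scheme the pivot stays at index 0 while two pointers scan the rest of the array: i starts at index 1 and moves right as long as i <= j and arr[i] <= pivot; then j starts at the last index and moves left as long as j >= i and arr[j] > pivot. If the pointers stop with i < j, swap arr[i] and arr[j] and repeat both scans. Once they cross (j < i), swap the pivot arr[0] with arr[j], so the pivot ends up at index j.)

Hoare-style two-pointer partition with pivot = 40:

Initial array: [40, 15, 23, 6, 23, 17, 17, 20, 15]

Pointers start at i = 1, j = 8.
i ends at 9, j ends at 8: the pointers have crossed (j < i), so scanning stops.

Swap pivot arr[0] with arr[8] to place pivot at position 8: [15, 15, 23, 6, 23, 17, 17, 20, 40]
Pivot position: 8

After partitioning with pivot 40, the array becomes [15, 15, 23, 6, 23, 17, 17, 20, 40]. The pivot is placed at index 8. All elements to the left of the pivot are <= 40, and all elements to the right are > 40.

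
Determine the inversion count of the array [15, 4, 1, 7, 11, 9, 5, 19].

Finding inversions in [15, 4, 1, 7, 11, 9, 5, 19]:

(0, 1): arr[0]=15 > arr[1]=4
(0, 2): arr[0]=15 > arr[2]=1
(0, 3): arr[0]=15 > arr[3]=7
(0, 4): arr[0]=15 > arr[4]=11
(0, 5): arr[0]=15 > arr[5]=9
(0, 6): arr[0]=15 > arr[6]=5
(1, 2): arr[1]=4 > arr[2]=1
(3, 6): arr[3]=7 > arr[6]=5
(4, 5): arr[4]=11 > arr[5]=9
(4, 6): arr[4]=11 > arr[6]=5
(5, 6): arr[5]=9 > arr[6]=5

Total inversions: 11

The array has 11 inversion(s): (0,1), (0,2), (0,3), (0,4), (0,5), (0,6), (1,2), (3,6), (4,5), (4,6), (5,6). Each pair (i,j) satisfies i < j and arr[i] > arr[j].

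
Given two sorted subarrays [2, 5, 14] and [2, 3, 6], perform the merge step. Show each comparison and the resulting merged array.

Merging process:

Compare 2 vs 2: take 2 from left. Merged: [2]
Compare 5 vs 2: take 2 from right. Merged: [2, 2]
Compare 5 vs 3: take 3 from right. Merged: [2, 2, 3]
Compare 5 vs 6: take 5 from left. Merged: [2, 2, 3, 5]
Compare 14 vs 6: take 6 from right. Merged: [2, 2, 3, 5, 6]
Append remaining from left: [14]. Merged: [2, 2, 3, 5, 6, 14]

Final merged array: [2, 2, 3, 5, 6, 14]
Total comparisons: 5

The merged array is [2, 2, 3, 5, 6, 14], requiring 5 comparisons. The merge step runs in O(n) time where n is the total number of elements.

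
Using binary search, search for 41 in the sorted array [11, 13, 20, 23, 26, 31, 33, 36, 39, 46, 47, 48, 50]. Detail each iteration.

Binary search for 41 in [11, 13, 20, 23, 26, 31, 33, 36, 39, 46, 47, 48, 50]:

lo=0, hi=12, mid=6, arr[mid]=33 -> 33 < 41, search right half
lo=7, hi=12, mid=9, arr[mid]=46 -> 46 > 41, search left half
lo=7, hi=8, mid=7, arr[mid]=36 -> 36 < 41, search right half
lo=8, hi=8, mid=8, arr[mid]=39 -> 39 < 41, search right half
lo=9 > hi=8, target 41 not found

Binary search determines that 41 is not in the array after 4 comparisons. The search space was exhausted without finding the target.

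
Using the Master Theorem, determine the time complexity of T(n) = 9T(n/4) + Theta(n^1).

Master Theorem for T(n) = 9T(n/4) + O(n^1):

a = 9, b = 4, c = 1
log_b(a) = log_4(9) = 1.5850

Case 1: c = 1 < log_4(9) = 1.5850
T(n) = O(n^(log_4 9))

For T(n) = 9T(n/4) + O(n^1): log_4(9) = 1.5850. This is Case 1 of the Master Theorem (c < log_b(a), work dominated by leaves), giving O(n^(log_4 9)).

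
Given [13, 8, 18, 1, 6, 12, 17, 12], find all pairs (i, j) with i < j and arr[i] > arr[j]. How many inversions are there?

Finding inversions in [13, 8, 18, 1, 6, 12, 17, 12]:

(0, 1): arr[0]=13 > arr[1]=8
(0, 3): arr[0]=13 > arr[3]=1
(0, 4): arr[0]=13 > arr[4]=6
(0, 5): arr[0]=13 > arr[5]=12
(0, 7): arr[0]=13 > arr[7]=12
(1, 3): arr[1]=8 > arr[3]=1
(1, 4): arr[1]=8 > arr[4]=6
(2, 3): arr[2]=18 > arr[3]=1
(2, 4): arr[2]=18 > arr[4]=6
(2, 5): arr[2]=18 > arr[5]=12
(2, 6): arr[2]=18 > arr[6]=17
(2, 7): arr[2]=18 > arr[7]=12
(6, 7): arr[6]=17 > arr[7]=12

Total inversions: 13

The array has 13 inversion(s): (0,1), (0,3), (0,4), (0,5), (0,7), (1,3), (1,4), (2,3), (2,4), (2,5), (2,6), (2,7), (6,7). Each pair (i,j) satisfies i < j and arr[i] > arr[j].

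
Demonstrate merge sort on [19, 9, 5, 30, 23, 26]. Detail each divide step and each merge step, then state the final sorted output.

Merge sort trace:

Split: [19, 9, 5, 30, 23, 26] -> [19, 9, 5] and [30, 23, 26]
  Split: [19, 9, 5] -> [19] and [9, 5]
    Split: [9, 5] -> [9] and [5]
    Merge: [9] + [5] -> [5, 9]
  Merge: [19] + [5, 9] -> [5, 9, 19]
  Split: [30, 23, 26] -> [30] and [23, 26]
    Split: [23, 26] -> [23] and [26]
    Merge: [23] + [26] -> [23, 26]
  Merge: [30] + [23, 26] -> [23, 26, 30]
Merge: [5, 9, 19] + [23, 26, 30] -> [5, 9, 19, 23, 26, 30]

Final sorted array: [5, 9, 19, 23, 26, 30]

The merge sort proceeds by recursively splitting the array and merging sorted halves.
After all merges, the sorted array is [5, 9, 19, 23, 26, 30].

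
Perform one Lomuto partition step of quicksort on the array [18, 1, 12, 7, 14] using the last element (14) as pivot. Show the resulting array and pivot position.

Lomuto partition with pivot = 14:

Initial array: [18, 1, 12, 7, 14]

arr[0]=18 > 14: no swap
arr[1]=1 <= 14: swap with position 0, array becomes [1, 18, 12, 7, 14]
arr[2]=12 <= 14: swap with position 1, array becomes [1, 12, 18, 7, 14]
arr[3]=7 <= 14: swap with position 2, array becomes [1, 12, 7, 18, 14]

Place pivot at position 3: [1, 12, 7, 14, 18]
Pivot position: 3

After partitioning with pivot 14, the array becomes [1, 12, 7, 14, 18]. The pivot is placed at index 3. All elements to the left of the pivot are <= 14, and all elements to the right are > 14.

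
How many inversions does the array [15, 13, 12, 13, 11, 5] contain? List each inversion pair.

Finding inversions in [15, 13, 12, 13, 11, 5]:

(0, 1): arr[0]=15 > arr[1]=13
(0, 2): arr[0]=15 > arr[2]=12
(0, 3): arr[0]=15 > arr[3]=13
(0, 4): arr[0]=15 > arr[4]=11
(0, 5): arr[0]=15 > arr[5]=5
(1, 2): arr[1]=13 > arr[2]=12
(1, 4): arr[1]=13 > arr[4]=11
(1, 5): arr[1]=13 > arr[5]=5
(2, 4): arr[2]=12 > arr[4]=11
(2, 5): arr[2]=12 > arr[5]=5
(3, 4): arr[3]=13 > arr[4]=11
(3, 5): arr[3]=13 > arr[5]=5
(4, 5): arr[4]=11 > arr[5]=5

Total inversions: 13

The array has 13 inversion(s): (0,1), (0,2), (0,3), (0,4), (0,5), (1,2), (1,4), (1,5), (2,4), (2,5), (3,4), (3,5), (4,5). Each pair (i,j) satisfies i < j and arr[i] > arr[j].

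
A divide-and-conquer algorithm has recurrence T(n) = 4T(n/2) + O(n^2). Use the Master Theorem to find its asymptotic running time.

Master Theorem for T(n) = 4T(n/2) + O(n^2):

a = 4, b = 2, c = 2
log_b(a) = log_2(4) = 2.0000

Case 2: c = 2 = log_2(4) = 2.0000
T(n) = O(n^2 log n) = O(n^2 log n)

For T(n) = 4T(n/2) + O(n^2): log_2(4) = 2.0000. This is Case 2 of the Master Theorem (c = log_b(a), equal work at all levels), giving O(n^2 log n).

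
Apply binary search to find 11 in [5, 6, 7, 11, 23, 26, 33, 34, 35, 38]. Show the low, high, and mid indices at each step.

Binary search for 11 in [5, 6, 7, 11, 23, 26, 33, 34, 35, 38]:

lo=0, hi=9, mid=4, arr[mid]=23 -> 23 > 11, search left half
lo=0, hi=3, mid=1, arr[mid]=6 -> 6 < 11, search right half
lo=2, hi=3, mid=2, arr[mid]=7 -> 7 < 11, search right half
lo=3, hi=3, mid=3, arr[mid]=11 -> Found target at index 3!

Binary search finds 11 at index 3 after 4 comparisons. The search repeatedly halves the search space by comparing with the middle element.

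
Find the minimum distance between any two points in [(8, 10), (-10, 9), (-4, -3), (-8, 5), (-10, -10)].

Computing all pairwise distances among 5 points:

d((8, 10), (-10, 9)) = 18.0278
d((8, 10), (-4, -3)) = 17.6918
d((8, 10), (-8, 5)) = 16.7631
d((8, 10), (-10, -10)) = 26.9072
d((-10, 9), (-4, -3)) = 13.4164
d((-10, 9), (-8, 5)) = 4.4721 <-- minimum
d((-10, 9), (-10, -10)) = 19.0
d((-4, -3), (-8, 5)) = 8.9443
d((-4, -3), (-10, -10)) = 9.2195
d((-8, 5), (-10, -10)) = 15.1327

Closest pair: (-10, 9) and (-8, 5) with distance 4.4721

The closest pair is (-10, 9) and (-8, 5) with Euclidean distance 4.4721. For 5 points, brute-force pairwise comparison is shown above. For large n, the divide-and-conquer algorithm (sort by x, recurse on halves, check the dividing strip) achieves O(n log n).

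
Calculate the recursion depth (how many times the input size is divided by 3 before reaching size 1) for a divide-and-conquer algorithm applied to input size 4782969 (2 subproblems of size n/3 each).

For divide and conquer with division factor 3:

Problem sizes at each level:
Level 0: 4782969
Level 1: 1594323
Level 2: 531441
Level 3: 177147
Level 4: 59049
Level 5: 19683
Level 6: 6561
Level 7: 2187
Level 8: 729
Level 9: 243
Level 10: 81
Level 11: 27
Level 12: 9
Level 13: 3
Level 14: 1

The root is level 0 and the size-1 base case is level 14 (the tree spans levels 0 through 14, i.e. 15 levels counting the root), so the depth is the number of divisions: log_3(4782969) = 14

The recursion tree depth is log_3(4782969) = 14. At each level, the problem size is divided by 3, so it takes 14 divisions to reduce to a base case of size 1. The algorithm makes 2 recursive calls at each level.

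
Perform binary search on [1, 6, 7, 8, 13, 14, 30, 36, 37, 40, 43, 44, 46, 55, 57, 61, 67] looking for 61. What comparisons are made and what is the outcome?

Binary search for 61 in [1, 6, 7, 8, 13, 14, 30, 36, 37, 40, 43, 44, 46, 55, 57, 61, 67]:

lo=0, hi=16, mid=8, arr[mid]=37 -> 37 < 61, search right half
lo=9, hi=16, mid=12, arr[mid]=46 -> 46 < 61, search right half
lo=13, hi=16, mid=14, arr[mid]=57 -> 57 < 61, search right half
lo=15, hi=16, mid=15, arr[mid]=61 -> Found target at index 15!

Binary search finds 61 at index 15 after 4 comparisons. The search repeatedly halves the search space by comparing with the middle element.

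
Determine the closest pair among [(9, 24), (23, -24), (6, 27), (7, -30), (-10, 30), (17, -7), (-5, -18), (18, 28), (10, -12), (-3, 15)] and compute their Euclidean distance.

Computing all pairwise distances among 10 points:

d((9, 24), (23, -24)) = 50.0
d((9, 24), (6, 27)) = 4.2426 <-- minimum
d((9, 24), (7, -30)) = 54.037
d((9, 24), (-10, 30)) = 19.9249
d((9, 24), (17, -7)) = 32.0156
d((9, 24), (-5, -18)) = 44.2719
d((9, 24), (18, 28)) = 9.8489
d((9, 24), (10, -12)) = 36.0139
d((9, 24), (-3, 15)) = 15.0
d((23, -24), (6, 27)) = 53.7587
d((23, -24), (7, -30)) = 17.088
d((23, -24), (-10, 30)) = 63.2851
d((23, -24), (17, -7)) = 18.0278
d((23, -24), (-5, -18)) = 28.6356
d((23, -24), (18, 28)) = 52.2398
d((23, -24), (10, -12)) = 17.6918
d((23, -24), (-3, 15)) = 46.8722
d((6, 27), (7, -30)) = 57.0088
d((6, 27), (-10, 30)) = 16.2788
d((6, 27), (17, -7)) = 35.7351
d((6, 27), (-5, -18)) = 46.3249
d((6, 27), (18, 28)) = 12.0416
d((6, 27), (10, -12)) = 39.2046
d((6, 27), (-3, 15)) = 15.0
d((7, -30), (-10, 30)) = 62.3618
d((7, -30), (17, -7)) = 25.0799
d((7, -30), (-5, -18)) = 16.9706
d((7, -30), (18, 28)) = 59.0339
d((7, -30), (10, -12)) = 18.2483
d((7, -30), (-3, 15)) = 46.0977
d((-10, 30), (17, -7)) = 45.8039
d((-10, 30), (-5, -18)) = 48.2597
d((-10, 30), (18, 28)) = 28.0713
d((-10, 30), (10, -12)) = 46.5188
d((-10, 30), (-3, 15)) = 16.5529
d((17, -7), (-5, -18)) = 24.5967
d((17, -7), (18, 28)) = 35.0143
d((17, -7), (10, -12)) = 8.6023
d((17, -7), (-3, 15)) = 29.7321
d((-5, -18), (18, 28)) = 51.4296
d((-5, -18), (10, -12)) = 16.1555
d((-5, -18), (-3, 15)) = 33.0606
d((18, 28), (10, -12)) = 40.7922
d((18, 28), (-3, 15)) = 24.6982
d((10, -12), (-3, 15)) = 29.9666

Closest pair: (9, 24) and (6, 27) with distance 4.2426

The closest pair is (9, 24) and (6, 27) with Euclidean distance 4.2426. For 10 points, brute-force pairwise comparison is shown above. For large n, the divide-and-conquer algorithm (sort by x, recurse on halves, check the dividing strip) achieves O(n log n).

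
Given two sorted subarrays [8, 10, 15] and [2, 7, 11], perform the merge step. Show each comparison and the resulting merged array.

Merging process:

Compare 8 vs 2: take 2 from right. Merged: [2]
Compare 8 vs 7: take 7 from right. Merged: [2, 7]
Compare 8 vs 11: take 8 from left. Merged: [2, 7, 8]
Compare 10 vs 11: take 10 from left. Merged: [2, 7, 8, 10]
Compare 15 vs 11: take 11 from right. Merged: [2, 7, 8, 10, 11]
Append remaining from left: [15]. Merged: [2, 7, 8, 10, 11, 15]

Final merged array: [2, 7, 8, 10, 11, 15]
Total comparisons: 5

The merged array is [2, 7, 8, 10, 11, 15], requiring 5 comparisons. The merge step runs in O(n) time where n is the total number of elements.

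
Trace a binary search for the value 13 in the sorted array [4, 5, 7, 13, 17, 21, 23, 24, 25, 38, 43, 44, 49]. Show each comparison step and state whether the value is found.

Binary search for 13 in [4, 5, 7, 13, 17, 21, 23, 24, 25, 38, 43, 44, 49]:

lo=0, hi=12, mid=6, arr[mid]=23 -> 23 > 13, search left half
lo=0, hi=5, mid=2, arr[mid]=7 -> 7 < 13, search right half
lo=3, hi=5, mid=4, arr[mid]=17 -> 17 > 13, search left half
lo=3, hi=3, mid=3, arr[mid]=13 -> Found target at index 3!

Binary search finds 13 at index 3 after 4 comparisons. The search repeatedly halves the search space by comparing with the middle element.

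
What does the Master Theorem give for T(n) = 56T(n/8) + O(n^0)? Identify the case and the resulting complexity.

Master Theorem for T(n) = 56T(n/8) + O(n^0):

a = 56, b = 8, c = 0
log_b(a) = log_8(56) = 1.9358

Case 1: c = 0 < log_8(56) = 1.9358
T(n) = O(n^(log_8 56))

For T(n) = 56T(n/8) + O(n^0): log_8(56) = 1.9358. This is Case 1 of the Master Theorem (c < log_b(a), work dominated by leaves), giving O(n^(log_8 56)).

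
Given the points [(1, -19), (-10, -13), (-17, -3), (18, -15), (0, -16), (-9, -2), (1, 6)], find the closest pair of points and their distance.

Computing all pairwise distances among 7 points:

d((1, -19), (-10, -13)) = 12.53
d((1, -19), (-17, -3)) = 24.0832
d((1, -19), (18, -15)) = 17.4642
d((1, -19), (0, -16)) = 3.1623 <-- minimum
d((1, -19), (-9, -2)) = 19.7231
d((1, -19), (1, 6)) = 25.0
d((-10, -13), (-17, -3)) = 12.2066
d((-10, -13), (18, -15)) = 28.0713
d((-10, -13), (0, -16)) = 10.4403
d((-10, -13), (-9, -2)) = 11.0454
d((-10, -13), (1, 6)) = 21.9545
d((-17, -3), (18, -15)) = 37.0
d((-17, -3), (0, -16)) = 21.4009
d((-17, -3), (-9, -2)) = 8.0623
d((-17, -3), (1, 6)) = 20.1246
d((18, -15), (0, -16)) = 18.0278
d((18, -15), (-9, -2)) = 29.9666
d((18, -15), (1, 6)) = 27.0185
d((0, -16), (-9, -2)) = 16.6433
d((0, -16), (1, 6)) = 22.0227
d((-9, -2), (1, 6)) = 12.8062

Closest pair: (1, -19) and (0, -16) with distance 3.1623

The closest pair is (1, -19) and (0, -16) with Euclidean distance 3.1623. For 7 points, brute-force pairwise comparison is shown above. For large n, the divide-and-conquer algorithm (sort by x, recurse on halves, check the dividing strip) achieves O(n log n).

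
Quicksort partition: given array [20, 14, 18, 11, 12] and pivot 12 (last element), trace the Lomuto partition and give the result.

Lomuto partition with pivot = 12:

Initial array: [20, 14, 18, 11, 12]

arr[0]=20 > 12: no swap
arr[1]=14 > 12: no swap
arr[2]=18 > 12: no swap
arr[3]=11 <= 12: swap with position 0, array becomes [11, 14, 18, 20, 12]

Place pivot at position 1: [11, 12, 18, 20, 14]
Pivot position: 1

After partitioning with pivot 12, the array becomes [11, 12, 18, 20, 14]. The pivot is placed at index 1. All elements to the left of the pivot are <= 12, and all elements to the right are > 12.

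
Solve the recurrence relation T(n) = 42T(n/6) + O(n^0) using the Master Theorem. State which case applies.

Master Theorem for T(n) = 42T(n/6) + O(n^0):

a = 42, b = 6, c = 0
log_b(a) = log_6(42) = 2.0860

Case 1: c = 0 < log_6(42) = 2.0860
T(n) = O(n^(log_6 42))

For T(n) = 42T(n/6) + O(n^0): log_6(42) = 2.0860. This is Case 1 of the Master Theorem (c < log_b(a), work dominated by leaves), giving O(n^(log_6 42)).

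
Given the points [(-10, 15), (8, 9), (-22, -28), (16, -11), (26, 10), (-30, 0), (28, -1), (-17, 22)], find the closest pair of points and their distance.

Computing all pairwise distances among 8 points:

d((-10, 15), (8, 9)) = 18.9737
d((-10, 15), (-22, -28)) = 44.643
d((-10, 15), (16, -11)) = 36.7696
d((-10, 15), (26, 10)) = 36.3456
d((-10, 15), (-30, 0)) = 25.0
d((-10, 15), (28, -1)) = 41.2311
d((-10, 15), (-17, 22)) = 9.8995 <-- minimum
d((8, 9), (-22, -28)) = 47.634
d((8, 9), (16, -11)) = 21.5407
d((8, 9), (26, 10)) = 18.0278
d((8, 9), (-30, 0)) = 39.0512
d((8, 9), (28, -1)) = 22.3607
d((8, 9), (-17, 22)) = 28.178
d((-22, -28), (16, -11)) = 41.6293
d((-22, -28), (26, 10)) = 61.2209
d((-22, -28), (-30, 0)) = 29.1204
d((-22, -28), (28, -1)) = 56.8243
d((-22, -28), (-17, 22)) = 50.2494
d((16, -11), (26, 10)) = 23.2594
d((16, -11), (-30, 0)) = 47.2969
d((16, -11), (28, -1)) = 15.6205
d((16, -11), (-17, 22)) = 46.669
d((26, 10), (-30, 0)) = 56.8859
d((26, 10), (28, -1)) = 11.1803
d((26, 10), (-17, 22)) = 44.643
d((-30, 0), (28, -1)) = 58.0086
d((-30, 0), (-17, 22)) = 25.5539
d((28, -1), (-17, 22)) = 50.5371

Closest pair: (-10, 15) and (-17, 22) with distance 9.8995

The closest pair is (-10, 15) and (-17, 22) with Euclidean distance 9.8995. For 8 points, brute-force pairwise comparison is shown above. For large n, the divide-and-conquer algorithm (sort by x, recurse on halves, check the dividing strip) achieves O(n log n).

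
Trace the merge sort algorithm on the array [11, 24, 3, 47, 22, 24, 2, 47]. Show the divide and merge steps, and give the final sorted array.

Merge sort trace:

Split: [11, 24, 3, 47, 22, 24, 2, 47] -> [11, 24, 3, 47] and [22, 24, 2, 47]
  Split: [11, 24, 3, 47] -> [11, 24] and [3, 47]
    Split: [11, 24] -> [11] and [24]
    Merge: [11] + [24] -> [11, 24]
    Split: [3, 47] -> [3] and [47]
    Merge: [3] + [47] -> [3, 47]
  Merge: [11, 24] + [3, 47] -> [3, 11, 24, 47]
  Split: [22, 24, 2, 47] -> [22, 24] and [2, 47]
    Split: [22, 24] -> [22] and [24]
    Merge: [22] + [24] -> [22, 24]
    Split: [2, 47] -> [2] and [47]
    Merge: [2] + [47] -> [2, 47]
  Merge: [22, 24] + [2, 47] -> [2, 22, 24, 47]
Merge: [3, 11, 24, 47] + [2, 22, 24, 47] -> [2, 3, 11, 22, 24, 24, 47, 47]

Final sorted array: [2, 3, 11, 22, 24, 24, 47, 47]

The merge sort proceeds by recursively splitting the array and merging sorted halves.
After all merges, the sorted array is [2, 3, 11, 22, 24, 24, 47, 47].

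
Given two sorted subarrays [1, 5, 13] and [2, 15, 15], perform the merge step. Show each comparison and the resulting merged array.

Merging process:

Compare 1 vs 2: take 1 from left. Merged: [1]
Compare 5 vs 2: take 2 from right. Merged: [1, 2]
Compare 5 vs 15: take 5 from left. Merged: [1, 2, 5]
Compare 13 vs 15: take 13 from left. Merged: [1, 2, 5, 13]
Append remaining from right: [15, 15]. Merged: [1, 2, 5, 13, 15, 15]

Final merged array: [1, 2, 5, 13, 15, 15]
Total comparisons: 4

The merged array is [1, 2, 5, 13, 15, 15], requiring 4 comparisons. The merge step runs in O(n) time where n is the total number of elements.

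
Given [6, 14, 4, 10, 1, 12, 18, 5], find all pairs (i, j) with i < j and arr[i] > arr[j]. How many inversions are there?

Finding inversions in [6, 14, 4, 10, 1, 12, 18, 5]:

(0, 2): arr[0]=6 > arr[2]=4
(0, 4): arr[0]=6 > arr[4]=1
(0, 7): arr[0]=6 > arr[7]=5
(1, 2): arr[1]=14 > arr[2]=4
(1, 3): arr[1]=14 > arr[3]=10
(1, 4): arr[1]=14 > arr[4]=1
(1, 5): arr[1]=14 > arr[5]=12
(1, 7): arr[1]=14 > arr[7]=5
(2, 4): arr[2]=4 > arr[4]=1
(3, 4): arr[3]=10 > arr[4]=1
(3, 7): arr[3]=10 > arr[7]=5
(5, 7): arr[5]=12 > arr[7]=5
(6, 7): arr[6]=18 > arr[7]=5

Total inversions: 13

The array has 13 inversion(s): (0,2), (0,4), (0,7), (1,2), (1,3), (1,4), (1,5), (1,7), (2,4), (3,4), (3,7), (5,7), (6,7). Each pair (i,j) satisfies i < j and arr[i] > arr[j].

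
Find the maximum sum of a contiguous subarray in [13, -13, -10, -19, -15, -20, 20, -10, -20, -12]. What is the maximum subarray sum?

Using Kadane's algorithm on [13, -13, -10, -19, -15, -20, 20, -10, -20, -12]:

Scanning through the array:
Position 1 (value -13): max_ending_here = 0, max_so_far = 13
Position 2 (value -10): max_ending_here = -10, max_so_far = 13
Position 3 (value -19): max_ending_here = -19, max_so_far = 13
Position 4 (value -15): max_ending_here = -15, max_so_far = 13
Position 5 (value -20): max_ending_here = -20, max_so_far = 13
Position 6 (value 20): max_ending_here = 20, max_so_far = 20
Position 7 (value -10): max_ending_here = 10, max_so_far = 20
Position 8 (value -20): max_ending_here = -10, max_so_far = 20
Position 9 (value -12): max_ending_here = -12, max_so_far = 20

Maximum subarray: [20]
Maximum sum: 20

The maximum subarray is [20] with sum 20. This subarray runs from index 6 to index 6.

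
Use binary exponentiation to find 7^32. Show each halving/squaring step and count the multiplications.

Computing 7^32 by squaring (build up from 7^1; each line after the first costs one multiplication):

7^1 = 7
7^2 = (7^1)^2 = 7^2 = 49
7^4 = (7^2)^2 = 49^2 = 2401
7^8 = (7^4)^2 = 2401^2 = 5764801
7^16 = (7^8)^2 = 5764801^2 = 33232930569601
7^32 = (7^16)^2 = 33232930569601^2 = 1104427674243920646305299201

Result: 1104427674243920646305299201
Multiplications needed: 5 (5 lines after 7^1)

7^32 = 1104427674243920646305299201. Using exponentiation by squaring, this requires 5 multiplications. The key idea: if the exponent is even, square the half-power; if odd, multiply by the base once.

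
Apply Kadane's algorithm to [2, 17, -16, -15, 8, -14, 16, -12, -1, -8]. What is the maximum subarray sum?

Using Kadane's algorithm on [2, 17, -16, -15, 8, -14, 16, -12, -1, -8]:

Scanning through the array:
Position 1 (value 17): max_ending_here = 19, max_so_far = 19
Position 2 (value -16): max_ending_here = 3, max_so_far = 19
Position 3 (value -15): max_ending_here = -12, max_so_far = 19
Position 4 (value 8): max_ending_here = 8, max_so_far = 19
Position 5 (value -14): max_ending_here = -6, max_so_far = 19
Position 6 (value 16): max_ending_here = 16, max_so_far = 19
Position 7 (value -12): max_ending_here = 4, max_so_far = 19
Position 8 (value -1): max_ending_here = 3, max_so_far = 19
Position 9 (value -8): max_ending_here = -5, max_so_far = 19

Maximum subarray: [2, 17]
Maximum sum: 19

The maximum subarray is [2, 17] with sum 19. This subarray runs from index 0 to index 1.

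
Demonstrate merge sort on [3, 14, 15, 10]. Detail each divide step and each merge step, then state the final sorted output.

Merge sort trace:

Split: [3, 14, 15, 10] -> [3, 14] and [15, 10]
  Split: [3, 14] -> [3] and [14]
  Merge: [3] + [14] -> [3, 14]
  Split: [15, 10] -> [15] and [10]
  Merge: [15] + [10] -> [10, 15]
Merge: [3, 14] + [10, 15] -> [3, 10, 14, 15]

Final sorted array: [3, 10, 14, 15]

The merge sort proceeds by recursively splitting the array and merging sorted halves.
After all merges, the sorted array is [3, 10, 14, 15].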